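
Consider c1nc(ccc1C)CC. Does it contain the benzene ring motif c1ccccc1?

No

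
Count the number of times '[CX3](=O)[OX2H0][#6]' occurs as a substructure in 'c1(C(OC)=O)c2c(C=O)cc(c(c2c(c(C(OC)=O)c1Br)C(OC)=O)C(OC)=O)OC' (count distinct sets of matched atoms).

4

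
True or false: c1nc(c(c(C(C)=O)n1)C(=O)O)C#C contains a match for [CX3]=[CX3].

False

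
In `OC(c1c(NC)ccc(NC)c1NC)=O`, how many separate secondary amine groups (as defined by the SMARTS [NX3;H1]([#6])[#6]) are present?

[NX3;H1]([#6])[#6] is the SMARTS for a secondary amine: a trivalent nitrogen with one H, bonded to two carbons.
The molecule carries 3 separate instances of an N-methylamino group (-NHCH3) meeting every constraint; each maps to a distinct set of atoms, giving 3 matches.

3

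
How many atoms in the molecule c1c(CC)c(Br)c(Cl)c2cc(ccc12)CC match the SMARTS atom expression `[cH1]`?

4

The query [cH1] means: aromatic carbon bearing exactly one hydrogen.
Check the 16 heavy atoms by environment: 6× c (aromatic, H0) → no; 4× c (aromatic, H1) → match; 1× Cl (H0) → no; 2× C (H2) → no; 2× C (H3) → no; 1× Br (H0) → no.
That gives 4 matching atoms.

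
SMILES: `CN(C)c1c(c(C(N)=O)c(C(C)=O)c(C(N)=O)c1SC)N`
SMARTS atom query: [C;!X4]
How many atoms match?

3

The query [C;!X4] means: aliphatic carbon that does not have four total connections.
Check the 21 heavy atoms by environment: 6× c (aromatic, X3) → no; 1× S (X2) → no; 4× C (X4) → no; 3× C (X3) → match; 3× O (X1) → no; 4× N (X3) → no.
That gives 3 matching atoms.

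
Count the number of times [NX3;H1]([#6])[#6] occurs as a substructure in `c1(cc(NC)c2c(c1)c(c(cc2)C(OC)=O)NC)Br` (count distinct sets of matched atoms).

2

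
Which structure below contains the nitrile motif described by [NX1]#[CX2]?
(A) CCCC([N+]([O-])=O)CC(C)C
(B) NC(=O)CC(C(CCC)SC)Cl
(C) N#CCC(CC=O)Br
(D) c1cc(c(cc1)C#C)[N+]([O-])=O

C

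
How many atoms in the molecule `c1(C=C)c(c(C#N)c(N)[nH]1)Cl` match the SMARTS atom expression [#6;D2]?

2

The query [#6;D2] means: any carbon bonded to exactly two heavy atoms.
Check the 11 heavy atoms by environment: 1× n (aromatic, D2) → no; 4× c (aromatic, D3) → no; 2× N (D1) → no; 1× Cl (D1) → no; 2× C (D2) → match; 1× C (D1) → no.
That gives 2 matching atoms.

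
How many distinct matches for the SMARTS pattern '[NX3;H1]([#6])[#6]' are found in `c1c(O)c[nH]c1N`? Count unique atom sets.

0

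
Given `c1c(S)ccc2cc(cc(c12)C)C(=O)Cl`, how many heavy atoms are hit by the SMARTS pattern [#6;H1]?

5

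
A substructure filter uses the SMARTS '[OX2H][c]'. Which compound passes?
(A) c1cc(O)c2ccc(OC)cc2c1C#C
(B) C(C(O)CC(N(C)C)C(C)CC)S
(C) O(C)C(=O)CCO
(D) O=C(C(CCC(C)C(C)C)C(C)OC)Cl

A

[OX2H][c] describes a hydroxyl oxygen attached to an aromatic carbon (a phenol).
(A) contains a hydroxyl group (-OH), which satisfies every atom and bond constraint.
(B) has a hydroxyl group (-OH) but the -OH is on an aliphatic carbon, not an aromatic c.
(C) has a hydroxyl group (-OH) but the -OH is on an aliphatic carbon, not an aromatic c.
(D) has a methoxy ether (-OCH3) but the oxygen has H0, not H1.
So the answer is (A).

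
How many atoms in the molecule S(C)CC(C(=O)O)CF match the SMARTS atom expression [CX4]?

Check the 9 heavy atoms by environment: 4× C (X4) → match; 1× S (X2) → no; 1× F (X1) → no; 1× C (X3) → no; 1× O (X1) → no; 1× O (X2) → no.
That gives 4 matching atoms.

4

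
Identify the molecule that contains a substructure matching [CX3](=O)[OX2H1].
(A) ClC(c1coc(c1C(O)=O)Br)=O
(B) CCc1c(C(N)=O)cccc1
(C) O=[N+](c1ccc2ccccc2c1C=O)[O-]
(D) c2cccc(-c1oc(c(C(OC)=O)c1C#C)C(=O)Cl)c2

[CX3](=O)[OX2H1] describes an sp2 carbon double-bonded to O and single-bonded to an -OH oxygen (a carboxylic acid).
(A) contains a carboxylic acid group (-C(=O)OH), which satisfies every atom and bond constraint.
(B) has a primary amide (-C(=O)NH2) but the carbonyl is bonded to N, not to an -OH oxygen.
(C) has an aldehyde (-CHO) but there is no singly-bonded oxygen on the carbonyl carbon.
(D) has a methyl-ester group (-C(=O)OCH3) but the singly-bonded O has no H (OX2H0, not OX2H1).
So the answer is (A).

A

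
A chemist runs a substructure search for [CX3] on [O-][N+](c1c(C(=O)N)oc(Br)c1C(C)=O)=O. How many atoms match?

2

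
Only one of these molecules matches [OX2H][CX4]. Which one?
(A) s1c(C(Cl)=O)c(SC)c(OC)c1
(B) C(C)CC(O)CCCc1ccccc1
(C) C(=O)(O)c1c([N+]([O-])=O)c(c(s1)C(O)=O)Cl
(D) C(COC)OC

B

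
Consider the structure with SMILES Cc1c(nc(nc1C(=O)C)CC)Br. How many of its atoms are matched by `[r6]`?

6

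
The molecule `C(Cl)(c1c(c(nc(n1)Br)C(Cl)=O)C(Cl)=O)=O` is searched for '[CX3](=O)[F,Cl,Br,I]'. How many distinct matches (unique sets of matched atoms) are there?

3

[CX3](=O)[F,Cl,Br,I] is the SMARTS for an acyl halide: a carbonyl carbon bonded to a halogen.
The molecule carries 3 separate instances of an acyl chloride (-C(=O)Cl) meeting every constraint; each maps to a distinct set of atoms, giving 3 matches.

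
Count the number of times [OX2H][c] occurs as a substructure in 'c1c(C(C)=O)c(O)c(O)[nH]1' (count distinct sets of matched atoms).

[OX2H][c] is the SMARTS for a phenol: a hydroxyl oxygen attached to an aromatic carbon.
The molecule carries 2 separate instances of a hydroxyl group (-OH) meeting every constraint; each maps to a distinct set of atoms, giving 2 matches.

2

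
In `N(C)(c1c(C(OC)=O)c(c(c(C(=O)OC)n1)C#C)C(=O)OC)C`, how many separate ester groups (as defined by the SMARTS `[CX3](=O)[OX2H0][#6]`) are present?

3

[CX3](=O)[OX2H0][#6] is the SMARTS for an ester: a carbonyl carbon bonded to an oxygen that is itself bonded to carbon (no H on that O).
The molecule carries 3 separate instances of a methyl-ester group (-C(=O)OCH3) meeting every constraint; each maps to a distinct set of atoms, giving 3 matches.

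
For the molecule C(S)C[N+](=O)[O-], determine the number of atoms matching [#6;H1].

0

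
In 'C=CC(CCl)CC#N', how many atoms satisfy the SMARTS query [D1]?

3

The query [D1] means: atom with exactly one heavy-atom neighbour (degree 1).
Check the 8 heavy atoms by environment: 4× C (D2) → no; 1× C (D3) → no; 1× Cl (D1) → match; 1× C (D1) → match; 1× N (D1) → match.
Summing the matching environments: 1 + 1 + 1 = 3 matching atoms.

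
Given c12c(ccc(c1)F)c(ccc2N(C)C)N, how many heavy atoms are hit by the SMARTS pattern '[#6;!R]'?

2

The query [#6;!R] means: carbon not in any ring.
Check the 15 heavy atoms by environment: 10× c (aromatic, in 6-ring) → no; 1× F (acyclic) → no; 2× N (acyclic) → no; 2× C (acyclic) → match.
That gives 2 matching atoms.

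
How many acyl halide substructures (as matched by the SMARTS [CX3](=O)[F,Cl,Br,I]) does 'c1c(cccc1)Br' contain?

0

[CX3](=O)[F,Cl,Br,I] is the SMARTS for an acyl halide: a carbonyl carbon bonded to a halogen.
No fragment in the molecule satisfies every constraint, giving 0 matches.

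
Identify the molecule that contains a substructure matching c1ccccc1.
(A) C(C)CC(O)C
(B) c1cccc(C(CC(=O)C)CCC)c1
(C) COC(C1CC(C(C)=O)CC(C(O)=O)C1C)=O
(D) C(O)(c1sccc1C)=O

B

c1ccccc1 describes six aromatic carbons in a ring (a benzene ring).
(A) has a methyl group (-CH3) but no six-membered all-carbon aromatic ring is present.
(B) contains a phenyl ring, which satisfies every atom and bond constraint.
(C) has a methyl group (-CH3) but no six-membered all-carbon aromatic ring is present.
(D) has a methyl group (-CH3) but no six-membered all-carbon aromatic ring is present.
So the answer is (B).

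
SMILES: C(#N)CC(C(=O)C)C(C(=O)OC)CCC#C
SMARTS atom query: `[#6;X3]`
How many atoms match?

2

The query [#6;X3] means: any carbon (aromatic or not) with three total connections.
Check the 16 heavy atoms by environment: 7× C (X4) → no; 3× C (X2) → no; 2× C (X3) → match; 2× O (X1) → no; 1× N (X1) → no; 1× O (X2) → no.
That gives 2 matching atoms.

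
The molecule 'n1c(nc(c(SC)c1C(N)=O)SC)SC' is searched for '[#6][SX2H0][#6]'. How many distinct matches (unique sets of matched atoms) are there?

3

[#6][SX2H0][#6] is the SMARTS for a thioether: an aliphatic sulfur bridging two carbons with no H on the sulfur.
The molecule carries 3 separate instances of a methylthio ether (-SCH3) meeting every constraint; each maps to a distinct set of atoms, giving 3 matches.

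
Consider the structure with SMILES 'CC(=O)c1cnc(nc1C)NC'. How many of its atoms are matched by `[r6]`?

6

The query [r6] means: r6 matches atoms in a six-membered ring.
Check the 12 heavy atoms by environment: 2× n (aromatic, in 6-ring) → match; 4× c (aromatic, in 6-ring) → match; 1× N (acyclic) → no; 4× C (acyclic) → no; 1× O (acyclic) → no.
Summing the matching environments: 2 + 4 = 6 matching atoms.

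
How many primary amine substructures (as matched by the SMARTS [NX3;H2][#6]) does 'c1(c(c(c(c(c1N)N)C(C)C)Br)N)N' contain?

[NX3;H2][#6] is the SMARTS for a primary amine: a trivalent nitrogen with two H attached to carbon.
The molecule carries 4 separate instances of a primary amino group (-NH2) meeting every constraint; each maps to a distinct set of atoms, giving 4 matches.

4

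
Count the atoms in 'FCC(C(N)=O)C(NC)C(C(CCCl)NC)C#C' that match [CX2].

2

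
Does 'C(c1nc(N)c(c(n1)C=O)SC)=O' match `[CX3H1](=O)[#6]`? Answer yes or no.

Yes

The pattern [CX3H1](=O)[#6] describes an sp2 carbon with one H, double-bonded to O and single-bonded to carbon — an aldehyde.
The molecule carries an aldehyde (-CHO), whose atoms satisfy every constraint of the query, so the pattern matches.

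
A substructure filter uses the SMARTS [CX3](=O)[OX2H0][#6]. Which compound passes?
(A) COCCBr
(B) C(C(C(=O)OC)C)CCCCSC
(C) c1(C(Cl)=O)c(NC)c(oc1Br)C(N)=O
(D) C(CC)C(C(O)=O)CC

B

[CX3](=O)[OX2H0][#6] describes a carbonyl carbon bonded to an oxygen that is itself bonded to carbon (no H on that O) (an ester).
(A) has a methoxy ether (-OCH3) but the ether oxygen is not adjacent to a C=O carbon.
(B) contains a methyl-ester group (-C(=O)OCH3), which satisfies every atom and bond constraint.
(C) has a primary amide (-C(=O)NH2) but the carbonyl is bonded to N, not to an O-C linkage.
(D) has a carboxylic acid group (-C(=O)OH) but the singly-bonded O carries H (OX2H1, not H0).
So the answer is (B).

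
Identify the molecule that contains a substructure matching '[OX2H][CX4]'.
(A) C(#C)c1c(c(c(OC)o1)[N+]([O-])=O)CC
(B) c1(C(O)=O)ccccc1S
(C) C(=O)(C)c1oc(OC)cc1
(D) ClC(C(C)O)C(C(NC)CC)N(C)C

D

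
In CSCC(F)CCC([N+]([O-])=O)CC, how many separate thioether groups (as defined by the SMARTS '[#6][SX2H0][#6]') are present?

[#6][SX2H0][#6] is the SMARTS for a thioether: an aliphatic sulfur bridging two carbons with no H on the sulfur.
Exactly one fragment in the molecule meets all constraints, giving 1 match.

1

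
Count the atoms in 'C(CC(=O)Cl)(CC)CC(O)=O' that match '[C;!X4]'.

The query [C;!X4] means: aliphatic carbon that does not have four total connections.
Check the 11 heavy atoms by environment: 5× C (X4) → no; 2× C (X3) → match; 2× O (X1) → no; 1× Cl (X1) → no; 1× O (X2) → no.
That gives 2 matching atoms.

2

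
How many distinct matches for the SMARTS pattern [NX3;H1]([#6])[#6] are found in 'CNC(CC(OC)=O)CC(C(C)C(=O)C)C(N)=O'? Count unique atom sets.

1

[NX3;H1]([#6])[#6] is the SMARTS for a secondary amine: a trivalent nitrogen with one H, bonded to two carbons.
Exactly one fragment in the molecule meets all constraints, giving 1 match.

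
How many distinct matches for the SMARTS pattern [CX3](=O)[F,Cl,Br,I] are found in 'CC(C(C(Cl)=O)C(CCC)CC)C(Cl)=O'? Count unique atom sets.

[CX3](=O)[F,Cl,Br,I] is the SMARTS for an acyl halide: a carbonyl carbon bonded to a halogen.
The molecule carries 2 separate instances of an acyl chloride (-C(=O)Cl) meeting every constraint; each maps to a distinct set of atoms, giving 2 matches.

2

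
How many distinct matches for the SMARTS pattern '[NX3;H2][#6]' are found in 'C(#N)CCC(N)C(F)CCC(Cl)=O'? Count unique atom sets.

1

[NX3;H2][#6] is the SMARTS for a primary amine: a trivalent nitrogen with two H attached to carbon.
Exactly one fragment in the molecule meets all constraints, giving 1 match.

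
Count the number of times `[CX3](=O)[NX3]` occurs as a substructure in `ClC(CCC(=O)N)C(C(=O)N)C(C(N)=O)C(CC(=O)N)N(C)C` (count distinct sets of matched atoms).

4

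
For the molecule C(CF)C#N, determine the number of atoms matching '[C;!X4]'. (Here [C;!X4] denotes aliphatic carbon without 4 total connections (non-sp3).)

1

Check the 5 heavy atoms by environment: 2× C (X4) → no; 1× C (X2) → match; 1× N (X1) → no; 1× F (X1) → no.
That gives 1 matching atom.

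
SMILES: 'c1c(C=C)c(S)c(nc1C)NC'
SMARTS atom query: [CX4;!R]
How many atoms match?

Check the 12 heavy atoms by environment: 1× n (aromatic, X2, in 6-ring) → no; 5× c (aromatic, X3, in 6-ring) → no; 1× S (X2, acyclic) → no; 2× C (X4, acyclic) → match; 1× N (X3, acyclic) → no; 2× C (X3, acyclic) → no.
That gives 2 matching atoms.

2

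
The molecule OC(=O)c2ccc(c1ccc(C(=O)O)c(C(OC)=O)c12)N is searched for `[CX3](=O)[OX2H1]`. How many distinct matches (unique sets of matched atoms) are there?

2

[CX3](=O)[OX2H1] is the SMARTS for a carboxylic acid: an sp2 carbon double-bonded to O and single-bonded to an -OH oxygen.
The molecule carries 2 separate instances of a carboxylic acid group (-C(=O)OH) meeting every constraint; each maps to a distinct set of atoms, giving 2 matches.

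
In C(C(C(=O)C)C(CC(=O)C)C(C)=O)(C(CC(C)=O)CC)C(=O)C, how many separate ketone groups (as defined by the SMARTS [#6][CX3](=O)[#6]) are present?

5

[#6][CX3](=O)[#6] is the SMARTS for a ketone: a carbonyl carbon (no H) flanked by two carbons.
The molecule carries 5 separate instances of an acetyl/ketone group (-C(=O)CH3) meeting every constraint; each maps to a distinct set of atoms, giving 5 matches.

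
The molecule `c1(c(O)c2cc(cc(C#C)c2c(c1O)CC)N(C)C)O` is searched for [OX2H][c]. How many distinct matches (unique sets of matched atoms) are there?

[OX2H][c] is the SMARTS for a phenol: a hydroxyl oxygen attached to an aromatic carbon.
The molecule carries 3 separate instances of a hydroxyl group (-OH) meeting every constraint; each maps to a distinct set of atoms, giving 3 matches.

3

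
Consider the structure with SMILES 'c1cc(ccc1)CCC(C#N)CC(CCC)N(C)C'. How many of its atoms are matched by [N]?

2

The query [N] means: uppercase N matches aliphatic (non-aromatic) nitrogen only.
Check the 19 heavy atoms by environment: 11× C → no; 6× c (aromatic) → no; 2× N → match.
That gives 2 matching atoms.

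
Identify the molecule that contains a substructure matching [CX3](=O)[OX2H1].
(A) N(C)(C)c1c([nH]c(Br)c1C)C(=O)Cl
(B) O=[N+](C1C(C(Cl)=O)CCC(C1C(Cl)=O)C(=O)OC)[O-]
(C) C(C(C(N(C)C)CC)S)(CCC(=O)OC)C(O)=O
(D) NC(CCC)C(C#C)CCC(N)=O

C

[CX3](=O)[OX2H1] describes an sp2 carbon double-bonded to O and single-bonded to an -OH oxygen (a carboxylic acid).
(A) has an acyl chloride (-C(=O)Cl) but the carbonyl is bonded to Cl, not to an -OH oxygen.
(B) has a methyl-ester group (-C(=O)OCH3) but the singly-bonded O has no H (OX2H0, not OX2H1).
(C) contains a carboxylic acid group (-C(=O)OH), which satisfies every atom and bond constraint.
(D) has a primary amide (-C(=O)NH2) but the carbonyl is bonded to N, not to an -OH oxygen.
So the answer is (C).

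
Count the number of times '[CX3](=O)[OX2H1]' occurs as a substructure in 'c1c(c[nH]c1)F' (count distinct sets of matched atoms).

0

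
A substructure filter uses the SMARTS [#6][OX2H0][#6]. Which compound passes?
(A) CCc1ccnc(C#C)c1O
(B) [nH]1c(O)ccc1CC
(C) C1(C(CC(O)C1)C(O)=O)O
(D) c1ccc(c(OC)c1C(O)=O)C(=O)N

D

[#6][OX2H0][#6] describes an aliphatic oxygen bridging two carbons with no H on the oxygen (an ether).
(A) has a hydroxyl group (-OH) but the oxygen has H1, not H0 bridging two carbons.
(B) has a hydroxyl group (-OH) but the oxygen has H1, not H0 bridging two carbons.
(C) has a carboxylic acid group (-C(=O)OH) but the -OH oxygen has H1; the =O is OX1, not OX2.
(D) contains a methoxy ether (-OCH3), which satisfies every atom and bond constraint.
So the answer is (D).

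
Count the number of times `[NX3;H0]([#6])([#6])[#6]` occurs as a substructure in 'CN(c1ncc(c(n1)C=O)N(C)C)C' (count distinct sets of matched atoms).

2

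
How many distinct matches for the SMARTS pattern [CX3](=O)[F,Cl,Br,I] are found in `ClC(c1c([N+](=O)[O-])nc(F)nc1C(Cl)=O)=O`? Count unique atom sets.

2

[CX3](=O)[F,Cl,Br,I] is the SMARTS for an acyl halide: a carbonyl carbon bonded to a halogen.
The molecule carries 2 separate instances of an acyl chloride (-C(=O)Cl) meeting every constraint; each maps to a distinct set of atoms, giving 2 matches.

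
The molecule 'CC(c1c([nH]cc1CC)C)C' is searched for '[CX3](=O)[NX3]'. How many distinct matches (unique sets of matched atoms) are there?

0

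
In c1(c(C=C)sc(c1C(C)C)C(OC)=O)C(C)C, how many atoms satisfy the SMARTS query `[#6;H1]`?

3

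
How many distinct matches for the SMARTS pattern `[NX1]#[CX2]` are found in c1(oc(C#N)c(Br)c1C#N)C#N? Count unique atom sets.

3

[NX1]#[CX2] is the SMARTS for a nitrile: a nitrogen triple-bonded to a two-connected carbon.
The molecule carries 3 separate instances of a nitrile (-C#N) meeting every constraint; each maps to a distinct set of atoms, giving 3 matches.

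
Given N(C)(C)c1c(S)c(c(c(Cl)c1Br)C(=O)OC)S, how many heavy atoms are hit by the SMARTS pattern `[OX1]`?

The query [OX1] means: aliphatic oxygen with one total connection — typically a carbonyl =O or an oxide.
Check the 17 heavy atoms by environment: 6× c (aromatic, X3) → no; 1× Br (X1) → no; 2× S (X2) → no; 1× N (X3) → no; 3× C (X4) → no; 1× Cl (X1) → no; 1× C (X3) → no; 1× O (X1) → match; 1× O (X2) → no.
That gives 1 matching atom.

1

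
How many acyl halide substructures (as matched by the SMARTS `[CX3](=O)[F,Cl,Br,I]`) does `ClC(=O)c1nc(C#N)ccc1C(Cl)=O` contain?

[CX3](=O)[F,Cl,Br,I] is the SMARTS for an acyl halide: a carbonyl carbon bonded to a halogen.
The molecule carries 2 separate instances of an acyl chloride (-C(=O)Cl) meeting every constraint; each maps to a distinct set of atoms, giving 2 matches.

2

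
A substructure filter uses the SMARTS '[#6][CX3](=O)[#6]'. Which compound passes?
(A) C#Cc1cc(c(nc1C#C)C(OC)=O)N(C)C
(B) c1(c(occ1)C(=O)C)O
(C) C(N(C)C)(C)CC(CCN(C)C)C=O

[#6][CX3](=O)[#6] describes a carbonyl carbon (no H) flanked by two carbons (a ketone).
(A) has a methyl-ester group (-C(=O)OCH3) but one neighbour of the carbonyl carbon is O, not C.
(B) contains an acetyl/ketone group (-C(=O)CH3), which satisfies every atom and bond constraint.
(C) has an aldehyde (-CHO) but the carbonyl carbon has H1, so it is not flanked by two carbons.
So the answer is (B).

B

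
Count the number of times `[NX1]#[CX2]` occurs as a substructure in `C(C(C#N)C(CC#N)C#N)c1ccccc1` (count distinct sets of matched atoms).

3

[NX1]#[CX2] is the SMARTS for a nitrile: a nitrogen triple-bonded to a two-connected carbon.
The molecule carries 3 separate instances of a nitrile (-C#N) meeting every constraint; each maps to a distinct set of atoms, giving 3 matches.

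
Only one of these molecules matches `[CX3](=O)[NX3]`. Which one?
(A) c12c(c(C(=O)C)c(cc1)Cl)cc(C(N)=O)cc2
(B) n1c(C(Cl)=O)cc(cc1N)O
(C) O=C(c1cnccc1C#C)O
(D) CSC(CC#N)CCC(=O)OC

A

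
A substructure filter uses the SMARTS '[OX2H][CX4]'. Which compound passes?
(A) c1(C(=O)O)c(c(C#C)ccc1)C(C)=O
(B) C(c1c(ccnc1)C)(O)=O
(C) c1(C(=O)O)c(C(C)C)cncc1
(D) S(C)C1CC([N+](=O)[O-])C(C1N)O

D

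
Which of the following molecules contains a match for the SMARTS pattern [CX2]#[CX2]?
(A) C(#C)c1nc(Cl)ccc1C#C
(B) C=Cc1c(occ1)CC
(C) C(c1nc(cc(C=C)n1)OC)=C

[CX2]#[CX2] describes a carbon-carbon triple bond (an alkyne).
(A) contains an ethynyl group (-C#CH), which satisfies every atom and bond constraint.
(B) has a vinyl group (-CH=CH2) but the C=C is a double bond; both carbons are CX3, not CX2.
(C) has a vinyl group (-CH=CH2) but the C=C is a double bond; both carbons are CX3, not CX2.
So the answer is (A).

A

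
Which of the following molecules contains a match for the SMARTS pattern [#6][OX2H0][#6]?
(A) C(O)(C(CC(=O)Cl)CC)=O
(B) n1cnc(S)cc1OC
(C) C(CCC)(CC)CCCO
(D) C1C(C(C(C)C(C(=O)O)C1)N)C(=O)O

B

[#6][OX2H0][#6] describes an aliphatic oxygen bridging two carbons with no H on the oxygen (an ether).
(A) has a carboxylic acid group (-C(=O)OH) but the -OH oxygen has H1; the =O is OX1, not OX2.
(B) contains a methoxy ether (-OCH3), which satisfies every atom and bond constraint.
(C) has a hydroxyl group (-OH) but the oxygen has H1, not H0 bridging two carbons.
(D) has a carboxylic acid group (-C(=O)OH) but the -OH oxygen has H1; the =O is OX1, not OX2.
So the answer is (B).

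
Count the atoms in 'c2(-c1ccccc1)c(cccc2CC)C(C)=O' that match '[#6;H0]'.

The query [#6;H0] means: any carbon with no attached hydrogen.
Check the 17 heavy atoms by environment: 4× c (aromatic, H0) → match; 8× c (aromatic, H1) → no; 1× C (H0) → match; 1× O (H0) → no; 2× C (H3) → no; 1× C (H2) → no.
Summing the matching environments: 4 + 1 = 5 matching atoms.

5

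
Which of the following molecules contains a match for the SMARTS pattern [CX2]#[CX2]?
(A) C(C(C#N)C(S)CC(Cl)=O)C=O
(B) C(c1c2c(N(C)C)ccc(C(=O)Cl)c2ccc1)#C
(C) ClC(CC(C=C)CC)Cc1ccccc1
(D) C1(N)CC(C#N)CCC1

B

[CX2]#[CX2] describes a carbon-carbon triple bond (an alkyne).
(A) has a nitrile (-C#N) but the triple bond is C#N, not C#C.
(B) contains an ethynyl group (-C#CH), which satisfies every atom and bond constraint.
(C) has a vinyl group (-CH=CH2) but the C=C is a double bond; both carbons are CX3, not CX2.
(D) has a nitrile (-C#N) but the triple bond is C#N, not C#C.
So the answer is (B).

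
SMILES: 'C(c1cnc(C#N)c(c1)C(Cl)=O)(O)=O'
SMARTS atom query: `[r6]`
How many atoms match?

The query [r6] means: r6 matches atoms in a six-membered ring.
Check the 14 heavy atoms by environment: 1× n (aromatic, in 6-ring) → match; 5× c (aromatic, in 6-ring) → match; 3× C (acyclic) → no; 3× O (acyclic) → no; 1× Cl (acyclic) → no; 1× N (acyclic) → no.
Summing the matching environments: 1 + 5 = 6 matching atoms.

6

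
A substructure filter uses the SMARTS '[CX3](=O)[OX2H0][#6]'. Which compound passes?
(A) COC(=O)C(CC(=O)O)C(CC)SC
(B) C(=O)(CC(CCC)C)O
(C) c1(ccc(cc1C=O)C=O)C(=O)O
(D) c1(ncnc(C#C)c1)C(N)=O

A

[CX3](=O)[OX2H0][#6] describes a carbonyl carbon bonded to an oxygen that is itself bonded to carbon (no H on that O) (an ester).
(A) contains a methyl-ester group (-C(=O)OCH3), which satisfies every atom and bond constraint.
(B) has a carboxylic acid group (-C(=O)OH) but the singly-bonded O carries H (OX2H1, not H0).
(C) has a carboxylic acid group (-C(=O)OH) but the singly-bonded O carries H (OX2H1, not H0).
(D) has a primary amide (-C(=O)NH2) but the carbonyl is bonded to N, not to an O-C linkage.
So the answer is (A).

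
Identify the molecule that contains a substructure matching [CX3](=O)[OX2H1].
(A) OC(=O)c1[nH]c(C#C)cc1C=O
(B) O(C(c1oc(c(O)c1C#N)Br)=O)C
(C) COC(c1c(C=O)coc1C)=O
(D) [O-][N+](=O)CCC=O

[CX3](=O)[OX2H1] describes an sp2 carbon double-bonded to O and single-bonded to an -OH oxygen (a carboxylic acid).
(A) contains a carboxylic acid group (-C(=O)OH), which satisfies every atom and bond constraint.
(B) has a methyl-ester group (-C(=O)OCH3) but the singly-bonded O has no H (OX2H0, not OX2H1).
(C) has a methyl-ester group (-C(=O)OCH3) but the singly-bonded O has no H (OX2H0, not OX2H1).
(D) has an aldehyde (-CHO) but there is no singly-bonded oxygen on the carbonyl carbon.
So the answer is (A).

A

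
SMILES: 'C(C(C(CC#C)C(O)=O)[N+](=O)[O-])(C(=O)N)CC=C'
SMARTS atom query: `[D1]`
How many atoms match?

8

The query [D1] means: atom with exactly one heavy-atom neighbour (degree 1).
Check the 18 heavy atoms by environment: 4× C (D2) → no; 5× C (D3) → no; 2× C (D1) → match; 4× O (D1) → match; 1× N (D1) → match; 1× N (charge +1, D3) → no; 1× O (charge -1, D1) → match.
Summing the matching environments: 2 + 4 + 1 + 1 = 8 matching atoms.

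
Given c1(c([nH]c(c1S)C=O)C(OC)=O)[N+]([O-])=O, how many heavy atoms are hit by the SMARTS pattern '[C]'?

3

The query [C] means: uppercase C matches aliphatic (non-aromatic) carbon only.
Check the 15 heavy atoms by environment: 1× n (aromatic) → no; 4× c (aromatic) → no; 1× S → no; 3× C → match; 4× O → no; 1× N (charge +1) → no; 1× O (charge -1) → no.
That gives 3 matching atoms.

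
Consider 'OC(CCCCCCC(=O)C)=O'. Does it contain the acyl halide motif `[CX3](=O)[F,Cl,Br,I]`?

No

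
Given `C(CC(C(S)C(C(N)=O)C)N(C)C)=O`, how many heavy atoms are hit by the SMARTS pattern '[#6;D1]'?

3

The query [#6;D1] means: carbon bonded to exactly one heavy atom.
Check the 14 heavy atoms by environment: 2× C (D2) → no; 4× C (D3) → no; 3× C (D1) → match; 2× O (D1) → no; 1× N (D1) → no; 1× S (D1) → no; 1× N (D3) → no.
That gives 3 matching atoms.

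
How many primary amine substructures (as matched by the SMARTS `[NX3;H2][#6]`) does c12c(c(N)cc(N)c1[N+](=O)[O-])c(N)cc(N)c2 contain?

[NX3;H2][#6] is the SMARTS for a primary amine: a trivalent nitrogen with two H attached to carbon.
The molecule carries 4 separate instances of a primary amino group (-NH2) meeting every constraint; each maps to a distinct set of atoms, giving 4 matches.

4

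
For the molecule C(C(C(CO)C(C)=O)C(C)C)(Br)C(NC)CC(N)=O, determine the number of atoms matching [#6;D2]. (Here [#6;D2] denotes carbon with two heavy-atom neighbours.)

The query [#6;D2] means: any carbon bonded to exactly two heavy atoms.
Check the 19 heavy atoms by environment: 2× C (D2) → match; 7× C (D3) → no; 3× O (D1) → no; 4× C (D1) → no; 1× Br (D1) → no; 1× N (D2) → no; 1× N (D1) → no.
That gives 2 matching atoms.

2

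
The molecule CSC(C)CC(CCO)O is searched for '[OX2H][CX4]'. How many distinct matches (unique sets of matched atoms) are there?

2

[OX2H][CX4] is the SMARTS for an aliphatic alcohol: a hydroxyl oxygen bound to an sp3 (X4) carbon.
The molecule carries 2 separate instances of a hydroxyl group (-OH) meeting every constraint; each maps to a distinct set of atoms, giving 2 matches.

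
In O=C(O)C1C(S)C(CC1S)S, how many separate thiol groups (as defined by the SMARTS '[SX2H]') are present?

3

[SX2H] is the SMARTS for a thiol: an aliphatic sulfur with two connections, one being H.
The molecule carries 3 separate instances of a thiol (-SH) meeting every constraint; each maps to a distinct set of atoms, giving 3 matches.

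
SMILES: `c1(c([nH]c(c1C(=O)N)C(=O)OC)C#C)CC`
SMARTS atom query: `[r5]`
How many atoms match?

5

The query [r5] means: r5 matches atoms in a five-membered ring.
Check the 16 heavy atoms by environment: 1× n (aromatic, in 5-ring) → match; 4× c (aromatic, in 5-ring) → match; 7× C (acyclic) → no; 3× O (acyclic) → no; 1× N (acyclic) → no.
Summing the matching environments: 1 + 4 = 5 matching atoms.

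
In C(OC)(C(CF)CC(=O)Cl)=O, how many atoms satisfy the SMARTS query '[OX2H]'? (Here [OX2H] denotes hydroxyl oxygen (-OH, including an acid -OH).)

The query [OX2H] means: aliphatic oxygen with two connections, one of which is H — an -OH oxygen.
Check the 11 heavy atoms by environment: 2× C (H2, X4) → no; 1× C (H1, X4) → no; 2× C (H0, X3) → no; 2× O (H0, X1) → no; 1× Cl (H0, X1) → no; 1× O (H0, X2) → no; 1× C (H3, X4) → no; 1× F (H0, X1) → no.
No environment satisfies the query, so 0 matching atoms.

0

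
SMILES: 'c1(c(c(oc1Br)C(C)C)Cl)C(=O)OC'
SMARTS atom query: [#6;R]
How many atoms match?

The query [#6;R] means: carbon that is part of a ring.
Check the 14 heavy atoms by environment: 1× o (aromatic, in 5-ring) → no; 4× c (aromatic, in 5-ring) → match; 5× C (acyclic) → no; 2× O (acyclic) → no; 1× Cl (acyclic) → no; 1× Br (acyclic) → no.
That gives 4 matching atoms.

4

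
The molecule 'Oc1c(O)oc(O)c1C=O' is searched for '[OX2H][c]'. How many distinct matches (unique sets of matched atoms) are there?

3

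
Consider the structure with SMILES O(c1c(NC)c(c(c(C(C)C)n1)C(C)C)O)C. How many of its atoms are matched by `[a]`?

6

The query [a] means: a matches any aromatic atom.
Check the 17 heavy atoms by environment: 1× n (aromatic) → match; 5× c (aromatic) → match; 2× O → no; 8× C → no; 1× N → no.
Summing the matching environments: 1 + 5 = 6 matching atoms.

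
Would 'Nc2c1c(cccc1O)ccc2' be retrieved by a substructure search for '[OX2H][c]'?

Yes

The pattern [OX2H][c] describes a hydroxyl oxygen attached to an aromatic carbon — a phenol.
The molecule carries a hydroxyl group (-OH), whose atoms satisfy every constraint of the query, so the pattern matches.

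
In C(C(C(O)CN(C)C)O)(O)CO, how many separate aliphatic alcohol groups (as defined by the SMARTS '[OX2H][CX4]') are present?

[OX2H][CX4] is the SMARTS for an aliphatic alcohol: a hydroxyl oxygen bound to an sp3 (X4) carbon.
The molecule carries 4 separate instances of a hydroxyl group (-OH) meeting every constraint; each maps to a distinct set of atoms, giving 4 matches.

4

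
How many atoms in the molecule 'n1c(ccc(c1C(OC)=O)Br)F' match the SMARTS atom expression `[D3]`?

4

The query [D3] means: atom with exactly three heavy-atom neighbours.
Check the 12 heavy atoms by environment: 1× n (aromatic, D2) → no; 3× c (aromatic, D3) → match; 2× c (aromatic, D2) → no; 1× Br (D1) → no; 1× C (D3) → match; 1× O (D1) → no; 1× O (D2) → no; 1× C (D1) → no; 1× F (D1) → no.
Summing the matching environments: 3 + 1 = 4 matching atoms.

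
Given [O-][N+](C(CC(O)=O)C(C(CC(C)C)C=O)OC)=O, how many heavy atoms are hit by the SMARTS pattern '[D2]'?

Check the 18 heavy atoms by environment: 3× C (D2) → match; 5× C (D3) → no; 4× O (D1) → no; 1× O (D2) → match; 3× C (D1) → no; 1× N (charge +1, D3) → no; 1× O (charge -1, D1) → no.
Summing the matching environments: 3 + 1 = 4 matching atoms.

4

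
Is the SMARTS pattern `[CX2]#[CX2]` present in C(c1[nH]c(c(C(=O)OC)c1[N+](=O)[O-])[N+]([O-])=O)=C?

No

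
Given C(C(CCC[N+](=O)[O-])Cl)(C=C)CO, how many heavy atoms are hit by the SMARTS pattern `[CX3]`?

2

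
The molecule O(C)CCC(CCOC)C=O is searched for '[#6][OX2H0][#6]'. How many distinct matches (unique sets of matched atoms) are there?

2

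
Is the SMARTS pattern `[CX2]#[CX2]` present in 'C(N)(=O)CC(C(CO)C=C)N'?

The pattern [CX2]#[CX2] describes a carbon-carbon triple bond — an alkyne.
The closest candidate here is a vinyl group (-CH=CH2), but the C=C is a double bond; both carbons are CX3, not CX2. No other fragment satisfies the full query, so there is no match.

No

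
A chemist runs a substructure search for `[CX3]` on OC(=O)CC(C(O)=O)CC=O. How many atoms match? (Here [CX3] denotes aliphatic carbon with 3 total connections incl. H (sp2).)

3

The query [CX3] means: C with X3: aliphatic carbon with exactly 3 total connections.
Check the 11 heavy atoms by environment: 3× C (X4) → no; 3× C (X3) → match; 3× O (X1) → no; 2× O (X2) → no.
That gives 3 matching atoms.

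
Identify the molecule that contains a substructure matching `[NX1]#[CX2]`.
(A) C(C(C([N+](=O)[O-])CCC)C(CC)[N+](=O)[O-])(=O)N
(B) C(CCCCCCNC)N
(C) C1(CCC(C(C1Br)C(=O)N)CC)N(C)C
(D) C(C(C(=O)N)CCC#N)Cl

D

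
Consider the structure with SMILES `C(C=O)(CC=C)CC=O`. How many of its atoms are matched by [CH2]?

The query [CH2] means: aliphatic carbon with exactly two hydrogens.
Check the 9 heavy atoms by environment: 3× C (H2) → match; 4× C (H1) → no; 2× O (H0) → no.
That gives 3 matching atoms.

3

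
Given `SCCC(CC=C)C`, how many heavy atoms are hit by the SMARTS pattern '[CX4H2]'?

3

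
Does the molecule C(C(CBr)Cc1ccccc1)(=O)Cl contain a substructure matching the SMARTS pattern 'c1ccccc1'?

The pattern c1ccccc1 describes six aromatic carbons in a ring — a benzene ring.
The molecule carries a phenyl ring, whose atoms satisfy every constraint of the query, so the pattern matches.

Yes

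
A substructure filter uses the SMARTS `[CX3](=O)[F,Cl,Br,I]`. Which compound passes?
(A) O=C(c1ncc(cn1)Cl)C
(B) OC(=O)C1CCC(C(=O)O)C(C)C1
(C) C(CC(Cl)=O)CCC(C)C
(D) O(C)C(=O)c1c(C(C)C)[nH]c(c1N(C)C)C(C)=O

[CX3](=O)[F,Cl,Br,I] describes a carbonyl carbon bonded to a halogen (an acyl halide).
(A) has a chloro substituent but the Cl is not on a carbonyl carbon.
(B) has a carboxylic acid group (-C(=O)OH) but the carbonyl is bonded to -OH, not to a halogen.
(C) contains an acyl chloride (-C(=O)Cl), which satisfies every atom and bond constraint.
(D) has a methyl-ester group (-C(=O)OCH3) but the carbonyl is bonded to -O-C, not to a halogen.
So the answer is (C).

C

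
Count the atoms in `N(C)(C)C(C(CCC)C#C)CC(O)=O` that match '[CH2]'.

3

The query [CH2] means: aliphatic carbon with exactly two hydrogens.
Check the 14 heavy atoms by environment: 3× C (H2) → match; 3× C (H1) → no; 3× C (H3) → no; 2× C (H0) → no; 1× O (H0) → no; 1× O (H1) → no; 1× N (H0) → no.
That gives 3 matching atoms.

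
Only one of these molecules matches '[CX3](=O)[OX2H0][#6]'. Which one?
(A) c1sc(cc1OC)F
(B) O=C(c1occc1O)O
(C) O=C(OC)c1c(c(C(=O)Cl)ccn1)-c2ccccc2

C

[CX3](=O)[OX2H0][#6] describes a carbonyl carbon bonded to an oxygen that is itself bonded to carbon (no H on that O) (an ester).
(A) has a methoxy ether (-OCH3) but the ether oxygen is not adjacent to a C=O carbon.
(B) has a carboxylic acid group (-C(=O)OH) but the singly-bonded O carries H (OX2H1, not H0).
(C) contains a methyl-ester group (-C(=O)OCH3), which satisfies every atom and bond constraint.
So the answer is (C).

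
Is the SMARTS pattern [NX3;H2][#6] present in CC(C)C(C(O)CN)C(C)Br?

Yes

The pattern [NX3;H2][#6] describes a trivalent nitrogen with two H attached to carbon — a primary amine.
The molecule carries a primary amino group (-NH2), whose atoms satisfy every constraint of the query, so the pattern matches.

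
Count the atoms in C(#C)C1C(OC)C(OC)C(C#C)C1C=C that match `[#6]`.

13

The query [#6] means: #6 matches any atom with atomic number 6 (carbon, aromatic or aliphatic).
Check the 15 heavy atoms by environment: 13× C → match; 2× O → no.
That gives 13 matching atoms.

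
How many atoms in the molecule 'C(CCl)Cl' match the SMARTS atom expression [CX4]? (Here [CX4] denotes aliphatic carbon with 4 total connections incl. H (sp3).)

Check the 4 heavy atoms by environment: 2× C (X4) → match; 2× Cl (X1) → no.
That gives 2 matching atoms.

2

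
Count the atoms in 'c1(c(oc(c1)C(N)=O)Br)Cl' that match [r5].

The query [r5] means: r5 matches atoms in a five-membered ring.
Check the 10 heavy atoms by environment: 1× o (aromatic, in 5-ring) → match; 4× c (aromatic, in 5-ring) → match; 1× Cl (acyclic) → no; 1× C (acyclic) → no; 1× O (acyclic) → no; 1× N (acyclic) → no; 1× Br (acyclic) → no.
Summing the matching environments: 1 + 4 = 5 matching atoms.

5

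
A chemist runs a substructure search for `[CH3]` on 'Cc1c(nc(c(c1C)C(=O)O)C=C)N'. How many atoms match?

2

The query [CH3] means: aliphatic carbon with exactly three hydrogens.
Check the 14 heavy atoms by environment: 1× n (aromatic, H0) → no; 5× c (aromatic, H0) → no; 2× C (H3) → match; 1× C (H0) → no; 1× O (H0) → no; 1× O (H1) → no; 1× C (H1) → no; 1× C (H2) → no; 1× N (H2) → no.
That gives 2 matching atoms.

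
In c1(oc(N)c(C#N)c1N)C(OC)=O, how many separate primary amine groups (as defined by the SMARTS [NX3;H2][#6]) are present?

2

[NX3;H2][#6] is the SMARTS for a primary amine: a trivalent nitrogen with two H attached to carbon.
The molecule carries 2 separate instances of a primary amino group (-NH2) meeting every constraint; each maps to a distinct set of atoms, giving 2 matches.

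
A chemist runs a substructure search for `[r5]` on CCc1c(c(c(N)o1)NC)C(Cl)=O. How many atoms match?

5

The query [r5] means: r5 matches atoms in a five-membered ring.
Check the 13 heavy atoms by environment: 1× o (aromatic, in 5-ring) → match; 4× c (aromatic, in 5-ring) → match; 2× N (acyclic) → no; 4× C (acyclic) → no; 1× O (acyclic) → no; 1× Cl (acyclic) → no.
Summing the matching environments: 1 + 4 = 5 matching atoms.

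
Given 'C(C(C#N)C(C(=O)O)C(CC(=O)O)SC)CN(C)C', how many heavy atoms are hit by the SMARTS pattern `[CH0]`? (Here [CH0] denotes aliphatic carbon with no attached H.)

The query [CH0] means: aliphatic carbon with no attached hydrogen.
Check the 19 heavy atoms by environment: 3× C (H2) → no; 3× C (H1) → no; 3× C (H0) → match; 2× N (H0) → no; 3× C (H3) → no; 1× S (H0) → no; 2× O (H0) → no; 2× O (H1) → no.
That gives 3 matching atoms.

3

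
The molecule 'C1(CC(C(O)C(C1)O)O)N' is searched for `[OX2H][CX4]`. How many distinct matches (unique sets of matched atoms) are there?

3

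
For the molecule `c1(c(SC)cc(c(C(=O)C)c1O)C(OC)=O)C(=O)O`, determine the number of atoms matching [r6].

6

The query [r6] means: r6 matches atoms in a six-membered ring.
Check the 19 heavy atoms by environment: 6× c (aromatic, in 6-ring) → match; 6× C (acyclic) → no; 6× O (acyclic) → no; 1× S (acyclic) → no.
That gives 6 matching atoms.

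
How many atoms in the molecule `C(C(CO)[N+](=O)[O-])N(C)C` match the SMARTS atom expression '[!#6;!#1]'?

5

The query [!#6;!#1] means: not carbon and not hydrogen — any heteroatom.
Check the 10 heavy atoms by environment: 5× C → no; 1× N → match; 1× N (charge +1) → match; 1× O (charge -1) → match; 2× O → match.
Summing the matching environments: 1 + 1 + 1 + 2 = 5 matching atoms.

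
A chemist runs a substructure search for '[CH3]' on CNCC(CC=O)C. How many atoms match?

The query [CH3] means: aliphatic carbon with exactly three hydrogens.
Check the 8 heavy atoms by environment: 2× C (H2) → no; 2× C (H1) → no; 2× C (H3) → match; 1× N (H1) → no; 1× O (H0) → no.
That gives 2 matching atoms.

2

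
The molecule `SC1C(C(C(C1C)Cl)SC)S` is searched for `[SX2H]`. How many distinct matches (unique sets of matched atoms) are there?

2

[SX2H] is the SMARTS for a thiol: an aliphatic sulfur with two connections, one being H.
The molecule carries 2 separate instances of a thiol (-SH) meeting every constraint; each maps to a distinct set of atoms, giving 2 matches.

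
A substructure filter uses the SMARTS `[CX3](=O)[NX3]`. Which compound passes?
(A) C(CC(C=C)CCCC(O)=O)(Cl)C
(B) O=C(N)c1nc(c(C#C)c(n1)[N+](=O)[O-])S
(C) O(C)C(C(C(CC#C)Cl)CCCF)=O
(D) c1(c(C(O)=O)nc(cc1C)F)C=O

B

[CX3](=O)[NX3] describes a carbonyl carbon bonded to a trivalent nitrogen (an amide).
(A) has a carboxylic acid group (-C(=O)OH) but the carbonyl is bonded to O, not to an NX3 nitrogen.
(B) contains a primary amide (-C(=O)NH2), which satisfies every atom and bond constraint.
(C) has a methyl-ester group (-C(=O)OCH3) but the carbonyl is bonded to O, not to an NX3 nitrogen.
(D) has a carboxylic acid group (-C(=O)OH) but the carbonyl is bonded to O, not to an NX3 nitrogen.
So the answer is (B).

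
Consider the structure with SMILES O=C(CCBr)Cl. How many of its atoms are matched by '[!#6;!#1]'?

Check the 6 heavy atoms by environment: 3× C → no; 1× Br → match; 1× O → match; 1× Cl → match.
Summing the matching environments: 1 + 1 + 1 = 3 matching atoms.

3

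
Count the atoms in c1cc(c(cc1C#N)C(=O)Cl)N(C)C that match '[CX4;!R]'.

The query [CX4;!R] means: aliphatic carbon with four total connections, not in a ring.
Check the 14 heavy atoms by environment: 6× c (aromatic, X3, in 6-ring) → no; 1× C (X3, acyclic) → no; 1× O (X1, acyclic) → no; 1× Cl (X1, acyclic) → no; 1× C (X2, acyclic) → no; 1× N (X1, acyclic) → no; 1× N (X3, acyclic) → no; 2× C (X4, acyclic) → match.
That gives 2 matching atoms.

2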